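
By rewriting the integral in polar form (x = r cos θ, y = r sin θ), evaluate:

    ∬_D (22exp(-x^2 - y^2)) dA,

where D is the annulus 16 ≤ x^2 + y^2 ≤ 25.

The region D is 4 ≤ r ≤ 5, 0 ≤ θ ≤ 2π in polar coordinates, where x = r cos(θ), y = r sin(θ), and dA = r dr dθ.

Under the substitution, the integrand becomes 22exp(-r^2), so

    ∬_D (22exp(-x^2 - y^2)) dA = ∫_{0}^{2π} ∫_{4}^{5} (22exp(-r^2)) · r dr dθ.

Inner integral (in r): ∫_{4}^{5} (22exp(-r^2)) · r dr = -(11 - 11exp(9))exp(-25).

Outer integral (in θ): ∫_{0}^{2π} (-(11 - 11exp(9))exp(-25)) dθ = -22π (1 - exp(9))exp(-25).

Therefore ∬_D (22exp(-x^2 - y^2)) dA = -22π (1 - exp(9))exp(-25).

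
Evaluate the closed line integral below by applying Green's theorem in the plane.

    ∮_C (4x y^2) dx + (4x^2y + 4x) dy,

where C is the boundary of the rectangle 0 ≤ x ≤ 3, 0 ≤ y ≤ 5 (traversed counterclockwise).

Green's theorem converts the closed line integral into a double integral over the enclosed region D:

    ∮_C P dx + Q dy = ∬_D (∂Q/∂x - ∂P/∂y) dA.

Here P = 4x y^2, Q = 4x^2y + 4x, so

    ∂Q/∂x = 8x y + 4,    ∂P/∂y = 8x y,
    ∂Q/∂x - ∂P/∂y = 4.

D is the region 0 ≤ x ≤ 3, 0 ≤ y ≤ 5. Evaluating the double integral:

    ∬_D (4) dA = ∫_0^{3} ∫_0^{5} (4) dy dx.

Inner (y from 0 to 5): 20.
Outer (x from 0 to 3): 60.

Therefore ∮_C P dx + Q dy = 60.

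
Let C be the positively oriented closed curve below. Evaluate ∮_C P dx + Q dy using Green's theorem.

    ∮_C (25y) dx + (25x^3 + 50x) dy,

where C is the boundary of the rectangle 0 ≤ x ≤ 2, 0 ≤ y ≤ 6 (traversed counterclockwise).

Green's theorem converts the closed line integral into a double integral over the enclosed region D:

    ∮_C P dx + Q dy = ∬_D (∂Q/∂x - ∂P/∂y) dA.

Here P = 25y, Q = 25x^3 + 50x, so

    ∂Q/∂x = 75x^2 + 50,    ∂P/∂y = 25,
    ∂Q/∂x - ∂P/∂y = 75x^2 + 25.

D is the region 0 ≤ x ≤ 2, 0 ≤ y ≤ 6. Evaluating the double integral:

    ∬_D (75x^2 + 25) dA = ∫_0^{2} ∫_0^{6} (75x^2 + 25) dy dx.

Inner (y from 0 to 6): 450x^2 + 150.
Outer (x from 0 to 2): 1500.

Therefore ∮_C P dx + Q dy = 1500.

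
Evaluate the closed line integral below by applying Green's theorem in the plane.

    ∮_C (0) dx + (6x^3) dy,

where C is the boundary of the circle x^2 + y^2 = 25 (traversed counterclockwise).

Green's theorem converts the closed line integral into a double integral over the enclosed region D:

    ∮_C P dx + Q dy = ∬_D (∂Q/∂x - ∂P/∂y) dA.

Here P = 0, Q = 6x^3, so

    ∂Q/∂x = 18x^2,    ∂P/∂y = 0,
    ∂Q/∂x - ∂P/∂y = 18x^2.

D is the region x^2 + y^2 ≤ 25. Evaluating the double integral:

In polar coordinates (x = r cos θ, y = r sin θ, dA = r dr dθ) the integrand becomes 18r^2cos(θ)^2, so

    ∬_D (18x^2) dA = ∫_0^{2π} ∫_0^{5} (18r^2cos(θ)^2) · r dr dθ.

Inner (r from 0 to 5): 5625cos(θ)^2/2.
Outer (θ from 0 to 2π): 5625π/2.

Therefore ∮_C P dx + Q dy = 5625π/2.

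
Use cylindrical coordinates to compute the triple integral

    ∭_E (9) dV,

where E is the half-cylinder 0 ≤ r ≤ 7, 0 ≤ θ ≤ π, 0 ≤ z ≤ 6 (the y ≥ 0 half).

In cylindrical coordinates, x = r cos(θ), y = r sin(θ), z = z, and dV = r dr dθ dz.

The integrand becomes 9, so

    ∭_E (9) dV = ∫_{0}^{π} ∫_{0}^{7} ∫_{0}^{6} (9) · r dz dr dθ.

Inner (z): 54r.
Middle (r from 0 to 7): 1323.
Outer (θ): 1323π.

Therefore the triple integral equals 1323π.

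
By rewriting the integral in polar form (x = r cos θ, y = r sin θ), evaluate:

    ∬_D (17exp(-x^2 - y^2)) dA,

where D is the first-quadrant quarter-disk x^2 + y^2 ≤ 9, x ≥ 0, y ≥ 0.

The region D is 0 ≤ r ≤ 3, 0 ≤ θ ≤ π/2 in polar coordinates, where x = r cos(θ), y = r sin(θ), and dA = r dr dθ.

Under the substitution, the integrand becomes 17exp(-r^2), so

    ∬_D (17exp(-x^2 - y^2)) dA = ∫_{0}^{π/2} ∫_{0}^{3} (17exp(-r^2)) · r dr dθ.

Inner integral (in r): ∫_{0}^{3} (17exp(-r^2)) · r dr = 17/2 - 17exp(-9)/2.

Outer integral (in θ): ∫_{0}^{π/2} (17/2 - 17exp(-9)/2) dθ = -17π (1 - exp(9))exp(-9)/4.

Therefore ∬_D (17exp(-x^2 - y^2)) dA = -17π (1 - exp(9))exp(-9)/4.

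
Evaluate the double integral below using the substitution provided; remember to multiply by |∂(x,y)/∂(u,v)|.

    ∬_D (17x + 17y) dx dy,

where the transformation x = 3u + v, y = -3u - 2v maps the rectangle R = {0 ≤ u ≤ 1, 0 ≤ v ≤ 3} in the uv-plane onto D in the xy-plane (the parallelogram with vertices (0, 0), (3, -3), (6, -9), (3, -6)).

Compute the Jacobian determinant of (x, y) with respect to (u, v):

    ∂(x,y)/∂(u,v) = | 3  1 | = (3)(-2) - (1)(-3) = -3.
                   | -3  -2 |

Its absolute value is |J| = 3 (the area scaling factor).

Substituting x = 3u + v, y = -3u - 2v into the integrand,

    17x + 17y → -17v,

so the integral becomes

    ∬_R (-17v) · |J| du dv = ∫_0^1 ∫_0^3 (-51v) dv du.

Inner (v): -459/2.
Outer (u): -459/2.

Therefore ∬_D (17x + 17y) dx dy = -459/2.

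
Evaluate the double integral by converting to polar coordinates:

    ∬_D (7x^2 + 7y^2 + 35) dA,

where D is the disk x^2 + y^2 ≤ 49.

The region D is 0 ≤ r ≤ 7, 0 ≤ θ ≤ 2π in polar coordinates, where x = r cos(θ), y = r sin(θ), and dA = r dr dθ.

Under the substitution, the integrand becomes 7r^2 + 35, so

    ∬_D (7x^2 + 7y^2 + 35) dA = ∫_{0}^{2π} ∫_{0}^{7} (7r^2 + 35) · r dr dθ.

Inner integral (in r): ∫_{0}^{7} (7r^2 + 35) · r dr = 20237/4.

Outer integral (in θ): ∫_{0}^{2π} (20237/4) dθ = 20237π/2.

Therefore ∬_D (7x^2 + 7y^2 + 35) dA = 20237π/2.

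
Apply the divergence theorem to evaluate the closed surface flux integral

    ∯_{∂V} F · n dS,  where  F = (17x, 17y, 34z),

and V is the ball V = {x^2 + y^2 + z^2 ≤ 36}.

By the divergence theorem,

    ∯_{∂V} F · n dS = ∭_V (∇ · F) dV.

Compute the divergence:
    ∇ · F = ∂F_x/∂x + ∂F_y/∂y + ∂F_z/∂z = 17 + 17 + 34 = 68.

In spherical coordinates, x = ρ sin(φ) cos(θ), y = ρ sin(φ) sin(θ), z = ρ cos(φ), dV = ρ^2 sin(φ) dρ dφ dθ, with 0 ≤ ρ ≤ 6, 0 ≤ φ ≤ π, 0 ≤ θ ≤ 2π.

The integrand, after substitution and multiplying by the volume element, becomes (68) · ρ^2 sin(φ), so

    ∭_V (∇·F) dV = ∫_0^{2π} ∫_0^{π} ∫_0^{6} (68) · ρ^2 sin(φ) dρ dφ dθ.

Inner (ρ from 0 to 6): 4896sin(φ).
Middle (φ from 0 to π): 9792.
Outer (θ from 0 to 2π): 19584π.

Therefore ∯_{∂V} F · n dS = 19584π.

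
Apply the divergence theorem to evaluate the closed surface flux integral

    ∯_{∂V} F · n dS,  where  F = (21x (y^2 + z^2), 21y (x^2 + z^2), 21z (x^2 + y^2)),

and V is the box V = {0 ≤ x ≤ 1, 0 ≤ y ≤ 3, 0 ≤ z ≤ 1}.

By the divergence theorem,

    ∯_{∂V} F · n dS = ∭_V (∇ · F) dV.

Compute the divergence:
    ∇ · F = ∂F_x/∂x + ∂F_y/∂y + ∂F_z/∂z = 21y^2 + 21z^2 + 21x^2 + 21z^2 + 21x^2 + 21y^2 = 42x^2 + 42y^2 + 42z^2.

V is a rectangular box, so dV = dx dy dz with 0 ≤ x ≤ 1, 0 ≤ y ≤ 3, 0 ≤ z ≤ 1.

Integrate (42x^2 + 42y^2 + 42z^2) over V as an iterated integral:

    ∭_V (∇·F) dV = ∫_0^{1} ∫_0^{3} ∫_0^{1} (42x^2 + 42y^2 + 42z^2) dz dy dx.

Inner (z from 0 to 1): 42x^2 + 42y^2 + 14.
Middle (y from 0 to 3): 126x^2 + 420.
Outer (x from 0 to 1): 462.

Therefore ∯_{∂V} F · n dS = 462.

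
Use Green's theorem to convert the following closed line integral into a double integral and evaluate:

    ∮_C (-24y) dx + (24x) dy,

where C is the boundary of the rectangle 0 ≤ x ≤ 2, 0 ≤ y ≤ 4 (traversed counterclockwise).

Green's theorem converts the closed line integral into a double integral over the enclosed region D:

    ∮_C P dx + Q dy = ∬_D (∂Q/∂x - ∂P/∂y) dA.

Here P = -24y, Q = 24x, so

    ∂Q/∂x = 24,    ∂P/∂y = -24,
    ∂Q/∂x - ∂P/∂y = 48.

D is the region 0 ≤ x ≤ 2, 0 ≤ y ≤ 4. Evaluating the double integral:

    ∬_D (48) dA = ∫_0^{2} ∫_0^{4} (48) dy dx.

Inner (y from 0 to 4): 192.
Outer (x from 0 to 2): 384.

Therefore ∮_C P dx + Q dy = 384.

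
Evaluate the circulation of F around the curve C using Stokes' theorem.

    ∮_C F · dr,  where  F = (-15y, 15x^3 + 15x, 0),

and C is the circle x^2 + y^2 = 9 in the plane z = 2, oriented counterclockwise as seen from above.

Let S be the flat disk x^2 + y^2 ≤ 9 in the plane z = 2, with upward unit normal n̂ = ẑ. By Stokes' theorem,

    ∮_C F · dr = ∬_S (∇ × F) · n̂ dS = ∬_D (curl F)_z dA,

where D is the disk x^2 + y^2 ≤ 9.

Compute the curl of F = (-15y, 15x^3 + 15x, 0):
    (∇ × F)_x = ∂F_z/∂y - ∂F_y/∂z = 0,
    (∇ × F)_y = ∂F_x/∂z - ∂F_z/∂x = 0,
    (∇ × F)_z = ∂F_y/∂x - ∂F_x/∂y = 45x^2 + 30.

On z = 2, (curl F)_z = 45x^2 + 30.

Convert to polar (x = r cos θ, y = r sin θ, dA = r dr dθ); the integrand becomes 45r^2cos(θ)^2 + 30, so

    ∬_D (curl F)_z dA = ∫_0^{2π} ∫_0^{3} (45r^2cos(θ)^2 + 30) · r dr dθ.

Inner (r from 0 to 3): 3645cos(θ)^2/4 + 135.
Outer (θ from 0 to 2π): 4725π/4.

Therefore ∮_C F · dr = 4725π/4.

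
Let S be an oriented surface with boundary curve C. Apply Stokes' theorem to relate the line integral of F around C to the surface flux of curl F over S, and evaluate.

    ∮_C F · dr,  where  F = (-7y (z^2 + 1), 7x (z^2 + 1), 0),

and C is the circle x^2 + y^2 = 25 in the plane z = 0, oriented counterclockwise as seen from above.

Let S be the flat disk x^2 + y^2 ≤ 25 in the plane z = 0, with upward unit normal n̂ = ẑ. By Stokes' theorem,

    ∮_C F · dr = ∬_S (∇ × F) · n̂ dS = ∬_D (curl F)_z dA,

where D is the disk x^2 + y^2 ≤ 25.

Compute the curl of F = (-7y (z^2 + 1), 7x (z^2 + 1), 0):
    (∇ × F)_x = ∂F_z/∂y - ∂F_y/∂z = -14x z,
    (∇ × F)_y = ∂F_x/∂z - ∂F_z/∂x = -14y z,
    (∇ × F)_z = ∂F_y/∂x - ∂F_x/∂y = 14z^2 + 14.

On z = 0, (curl F)_z = 14.

Convert to polar (x = r cos θ, y = r sin θ, dA = r dr dθ); the integrand becomes 14, so

    ∬_D (curl F)_z dA = ∫_0^{2π} ∫_0^{5} (14) · r dr dθ.

Inner (r from 0 to 5): 175.
Outer (θ from 0 to 2π): 350π.

Therefore ∮_C F · dr = 350π.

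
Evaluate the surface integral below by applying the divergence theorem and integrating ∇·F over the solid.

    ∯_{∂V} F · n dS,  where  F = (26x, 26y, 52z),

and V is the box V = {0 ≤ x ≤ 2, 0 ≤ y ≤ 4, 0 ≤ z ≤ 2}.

By the divergence theorem,

    ∯_{∂V} F · n dS = ∭_V (∇ · F) dV.

Compute the divergence:
    ∇ · F = ∂F_x/∂x + ∂F_y/∂y + ∂F_z/∂z = 26 + 26 + 52 = 104.

V is a rectangular box, so dV = dx dy dz with 0 ≤ x ≤ 2, 0 ≤ y ≤ 4, 0 ≤ z ≤ 2.

Integrate (104) over V as an iterated integral:

    ∭_V (∇·F) dV = ∫_0^{2} ∫_0^{4} ∫_0^{2} (104) dz dy dx.

Inner (z from 0 to 2): 208.
Middle (y from 0 to 4): 832.
Outer (x from 0 to 2): 1664.

Therefore ∯_{∂V} F · n dS = 1664.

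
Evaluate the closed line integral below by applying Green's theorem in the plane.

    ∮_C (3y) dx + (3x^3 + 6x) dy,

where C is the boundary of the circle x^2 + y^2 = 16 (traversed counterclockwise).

Green's theorem converts the closed line integral into a double integral over the enclosed region D:

    ∮_C P dx + Q dy = ∬_D (∂Q/∂x - ∂P/∂y) dA.

Here P = 3y, Q = 3x^3 + 6x, so

    ∂Q/∂x = 9x^2 + 6,    ∂P/∂y = 3,
    ∂Q/∂x - ∂P/∂y = 9x^2 + 3.

D is the region x^2 + y^2 ≤ 16. Evaluating the double integral:

In polar coordinates (x = r cos θ, y = r sin θ, dA = r dr dθ) the integrand becomes 9r^2cos(θ)^2 + 3, so

    ∬_D (9x^2 + 3) dA = ∫_0^{2π} ∫_0^{4} (9r^2cos(θ)^2 + 3) · r dr dθ.

Inner (r from 0 to 4): 576cos(θ)^2 + 24.
Outer (θ from 0 to 2π): 624π.

Therefore ∮_C P dx + Q dy = 624π.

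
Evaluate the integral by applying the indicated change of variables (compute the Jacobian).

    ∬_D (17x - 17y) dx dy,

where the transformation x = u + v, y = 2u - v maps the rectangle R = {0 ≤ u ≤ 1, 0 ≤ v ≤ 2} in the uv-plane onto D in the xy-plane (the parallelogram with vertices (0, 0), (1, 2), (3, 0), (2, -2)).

Compute the Jacobian determinant of (x, y) with respect to (u, v):

    ∂(x,y)/∂(u,v) = | 1  1 | = (1)(-1) - (1)(2) = -3.
                   | 2  -1 |

Its absolute value is |J| = 3 (the area scaling factor).

Substituting x = u + v, y = 2u - v into the integrand,

    17x - 17y → -17u + 34v,

so the integral becomes

    ∬_R (-17u + 34v) · |J| du dv = ∫_0^1 ∫_0^2 (-51u + 102v) dv du.

Inner (v): 204 - 102u.
Outer (u): 153.

Therefore ∬_D (17x - 17y) dx dy = 153.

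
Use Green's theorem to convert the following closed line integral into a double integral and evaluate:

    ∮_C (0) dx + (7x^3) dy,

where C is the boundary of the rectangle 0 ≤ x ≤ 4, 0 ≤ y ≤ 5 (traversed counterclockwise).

Green's theorem converts the closed line integral into a double integral over the enclosed region D:

    ∮_C P dx + Q dy = ∬_D (∂Q/∂x - ∂P/∂y) dA.

Here P = 0, Q = 7x^3, so

    ∂Q/∂x = 21x^2,    ∂P/∂y = 0,
    ∂Q/∂x - ∂P/∂y = 21x^2.

D is the region 0 ≤ x ≤ 4, 0 ≤ y ≤ 5. Evaluating the double integral:

    ∬_D (21x^2) dA = ∫_0^{4} ∫_0^{5} (21x^2) dy dx.

Inner (y from 0 to 5): 105x^2.
Outer (x from 0 to 4): 2240.

Therefore ∮_C P dx + Q dy = 2240.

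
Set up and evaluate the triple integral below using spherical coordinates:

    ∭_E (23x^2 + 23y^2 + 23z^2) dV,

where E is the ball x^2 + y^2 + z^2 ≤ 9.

In spherical coordinates, x = ρ sin(φ) cos(θ), y = ρ sin(φ) sin(θ), z = ρ cos(φ), and dV = ρ^2 sin(φ) dρ dφ dθ.

The integrand becomes 23ρ^2, so

    ∭_E (23x^2 + 23y^2 + 23z^2) dV = ∫_{0}^{2π} ∫_{0}^{π} ∫_{0}^{3} (23ρ^2) · ρ^2 sin(φ) dρ dφ dθ.

Inner (ρ): 5589sin(φ)/5.
Middle (φ): 11178/5.
Outer (θ): 22356π/5.

Therefore the triple integral equals 22356π/5.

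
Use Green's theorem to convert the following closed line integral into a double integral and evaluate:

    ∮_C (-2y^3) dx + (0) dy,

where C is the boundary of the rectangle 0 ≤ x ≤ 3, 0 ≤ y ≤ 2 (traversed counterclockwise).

Green's theorem converts the closed line integral into a double integral over the enclosed region D:

    ∮_C P dx + Q dy = ∬_D (∂Q/∂x - ∂P/∂y) dA.

Here P = -2y^3, Q = 0, so

    ∂Q/∂x = 0,    ∂P/∂y = -6y^2,
    ∂Q/∂x - ∂P/∂y = 6y^2.

D is the region 0 ≤ x ≤ 3, 0 ≤ y ≤ 2. Evaluating the double integral:

    ∬_D (6y^2) dA = ∫_0^{3} ∫_0^{2} (6y^2) dy dx.

Inner (y from 0 to 2): 16.
Outer (x from 0 to 3): 48.

Therefore ∮_C P dx + Q dy = 48.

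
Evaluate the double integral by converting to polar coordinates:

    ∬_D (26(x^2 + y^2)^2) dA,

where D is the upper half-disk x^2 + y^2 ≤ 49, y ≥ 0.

The region D is 0 ≤ r ≤ 7, 0 ≤ θ ≤ π in polar coordinates, where x = r cos(θ), y = r sin(θ), and dA = r dr dθ.

Under the substitution, the integrand becomes 26r^4, so

    ∬_D (26(x^2 + y^2)^2) dA = ∫_{0}^{π} ∫_{0}^{7} (26r^4) · r dr dθ.

Inner integral (in r): ∫_{0}^{7} (26r^4) · r dr = 1529437/3.

Outer integral (in θ): ∫_{0}^{π} (1529437/3) dθ = 1529437π/3.

Therefore ∬_D (26(x^2 + y^2)^2) dA = 1529437π/3.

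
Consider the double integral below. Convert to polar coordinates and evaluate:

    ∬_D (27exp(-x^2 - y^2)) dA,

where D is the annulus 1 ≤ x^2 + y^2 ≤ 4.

The region D is 1 ≤ r ≤ 2, 0 ≤ θ ≤ 2π in polar coordinates, where x = r cos(θ), y = r sin(θ), and dA = r dr dθ.

Under the substitution, the integrand becomes 27exp(-r^2), so

    ∬_D (27exp(-x^2 - y^2)) dA = ∫_{0}^{2π} ∫_{1}^{2} (27exp(-r^2)) · r dr dθ.

Inner integral (in r): ∫_{1}^{2} (27exp(-r^2)) · r dr = -(27 - 27exp(3))exp(-4)/2.

Outer integral (in θ): ∫_{0}^{2π} (-(27 - 27exp(3))exp(-4)/2) dθ = -27π (1 - exp(3))exp(-4).

Therefore ∬_D (27exp(-x^2 - y^2)) dA = -27π (1 - exp(3))exp(-4).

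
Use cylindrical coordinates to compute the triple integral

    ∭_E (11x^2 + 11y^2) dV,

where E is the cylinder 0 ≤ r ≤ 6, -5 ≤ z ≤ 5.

In cylindrical coordinates, x = r cos(θ), y = r sin(θ), z = z, and dV = r dr dθ dz.

The integrand becomes 11r^2, so

    ∭_E (11x^2 + 11y^2) dV = ∫_{0}^{2π} ∫_{0}^{6} ∫_{-5}^{5} (11r^2) · r dz dr dθ.

Inner (z): 110r^3.
Middle (r from 0 to 6): 35640.
Outer (θ): 71280π.

Therefore the triple integral equals 71280π.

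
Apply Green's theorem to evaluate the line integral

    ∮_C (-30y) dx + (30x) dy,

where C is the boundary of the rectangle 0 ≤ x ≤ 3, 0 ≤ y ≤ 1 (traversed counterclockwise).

Green's theorem converts the closed line integral into a double integral over the enclosed region D:

    ∮_C P dx + Q dy = ∬_D (∂Q/∂x - ∂P/∂y) dA.

Here P = -30y, Q = 30x, so

    ∂Q/∂x = 30,    ∂P/∂y = -30,
    ∂Q/∂x - ∂P/∂y = 60.

D is the region 0 ≤ x ≤ 3, 0 ≤ y ≤ 1. Evaluating the double integral:

    ∬_D (60) dA = ∫_0^{3} ∫_0^{1} (60) dy dx.

Inner (y from 0 to 1): 60.
Outer (x from 0 to 3): 180.

Therefore ∮_C P dx + Q dy = 180.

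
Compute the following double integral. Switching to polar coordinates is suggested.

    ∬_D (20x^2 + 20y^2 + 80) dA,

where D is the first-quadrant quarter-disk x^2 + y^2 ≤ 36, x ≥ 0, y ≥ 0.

The region D is 0 ≤ r ≤ 6, 0 ≤ θ ≤ π/2 in polar coordinates, where x = r cos(θ), y = r sin(θ), and dA = r dr dθ.

Under the substitution, the integrand becomes 20r^2 + 80, so

    ∬_D (20x^2 + 20y^2 + 80) dA = ∫_{0}^{π/2} ∫_{0}^{6} (20r^2 + 80) · r dr dθ.

Inner integral (in r): ∫_{0}^{6} (20r^2 + 80) · r dr = 7920.

Outer integral (in θ): ∫_{0}^{π/2} (7920) dθ = 3960π.

Therefore ∬_D (20x^2 + 20y^2 + 80) dA = 3960π.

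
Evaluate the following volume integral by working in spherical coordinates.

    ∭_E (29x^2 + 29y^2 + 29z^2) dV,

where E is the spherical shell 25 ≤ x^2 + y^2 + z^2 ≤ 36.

In spherical coordinates, x = ρ sin(φ) cos(θ), y = ρ sin(φ) sin(θ), z = ρ cos(φ), and dV = ρ^2 sin(φ) dρ dφ dθ.

The integrand becomes 29ρ^2, so

    ∭_E (29x^2 + 29y^2 + 29z^2) dV = ∫_{0}^{2π} ∫_{0}^{π} ∫_{5}^{6} (29ρ^2) · ρ^2 sin(φ) dρ dφ dθ.

Inner (ρ): 134879sin(φ)/5.
Middle (φ): 269758/5.
Outer (θ): 539516π/5.

Therefore the triple integral equals 539516π/5.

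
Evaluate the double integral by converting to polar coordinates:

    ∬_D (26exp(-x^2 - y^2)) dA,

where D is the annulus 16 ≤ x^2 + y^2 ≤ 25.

The region D is 4 ≤ r ≤ 5, 0 ≤ θ ≤ 2π in polar coordinates, where x = r cos(θ), y = r sin(θ), and dA = r dr dθ.

Under the substitution, the integrand becomes 26exp(-r^2), so

    ∬_D (26exp(-x^2 - y^2)) dA = ∫_{0}^{2π} ∫_{4}^{5} (26exp(-r^2)) · r dr dθ.

Inner integral (in r): ∫_{4}^{5} (26exp(-r^2)) · r dr = -(13 - 13exp(9))exp(-25).

Outer integral (in θ): ∫_{0}^{2π} (-(13 - 13exp(9))exp(-25)) dθ = -26π (1 - exp(9))exp(-25).

Therefore ∬_D (26exp(-x^2 - y^2)) dA = -26π (1 - exp(9))exp(-25).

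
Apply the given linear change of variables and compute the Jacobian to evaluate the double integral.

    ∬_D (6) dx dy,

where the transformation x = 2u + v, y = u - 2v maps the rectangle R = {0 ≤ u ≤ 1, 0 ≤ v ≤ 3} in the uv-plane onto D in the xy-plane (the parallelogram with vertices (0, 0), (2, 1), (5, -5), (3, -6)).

Compute the Jacobian determinant of (x, y) with respect to (u, v):

    ∂(x,y)/∂(u,v) = | 2  1 | = (2)(-2) - (1)(1) = -5.
                   | 1  -2 |

Its absolute value is |J| = 5 (the area scaling factor).

Substituting x = 2u + v, y = u - 2v into the integrand,

    6 → 6,

so the integral becomes

    ∬_R (6) · |J| du dv = ∫_0^1 ∫_0^3 (30) dv du.

Inner (v): 90.
Outer (u): 90.

Therefore ∬_D (6) dx dy = 90.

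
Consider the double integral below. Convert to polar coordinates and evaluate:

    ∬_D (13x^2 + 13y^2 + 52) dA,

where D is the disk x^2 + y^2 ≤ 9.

The region D is 0 ≤ r ≤ 3, 0 ≤ θ ≤ 2π in polar coordinates, where x = r cos(θ), y = r sin(θ), and dA = r dr dθ.

Under the substitution, the integrand becomes 13r^2 + 52, so

    ∬_D (13x^2 + 13y^2 + 52) dA = ∫_{0}^{2π} ∫_{0}^{3} (13r^2 + 52) · r dr dθ.

Inner integral (in r): ∫_{0}^{3} (13r^2 + 52) · r dr = 1989/4.

Outer integral (in θ): ∫_{0}^{2π} (1989/4) dθ = 1989π/2.

Therefore ∬_D (13x^2 + 13y^2 + 52) dA = 1989π/2.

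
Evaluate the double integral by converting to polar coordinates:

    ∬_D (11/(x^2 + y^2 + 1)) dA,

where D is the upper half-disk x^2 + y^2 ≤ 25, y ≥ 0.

The region D is 0 ≤ r ≤ 5, 0 ≤ θ ≤ π in polar coordinates, where x = r cos(θ), y = r sin(θ), and dA = r dr dθ.

Under the substitution, the integrand becomes 11/(r^2 + 1), so

    ∬_D (11/(x^2 + y^2 + 1)) dA = ∫_{0}^{π} ∫_{0}^{5} (11/(r^2 + 1)) · r dr dθ.

Inner integral (in r): ∫_{0}^{5} (11/(r^2 + 1)) · r dr = 11log(26)/2.

Outer integral (in θ): ∫_{0}^{π} (11log(26)/2) dθ = 11π log(26)/2.

Therefore ∬_D (11/(x^2 + y^2 + 1)) dA = 11π log(26)/2.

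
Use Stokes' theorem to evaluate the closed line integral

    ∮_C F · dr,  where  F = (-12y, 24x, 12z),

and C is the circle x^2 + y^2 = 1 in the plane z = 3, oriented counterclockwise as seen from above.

Let S be the flat disk x^2 + y^2 ≤ 1 in the plane z = 3, with upward unit normal n̂ = ẑ. By Stokes' theorem,

    ∮_C F · dr = ∬_S (∇ × F) · n̂ dS = ∬_D (curl F)_z dA,

where D is the disk x^2 + y^2 ≤ 1.

Compute the curl of F = (-12y, 24x, 12z):
    (∇ × F)_x = ∂F_z/∂y - ∂F_y/∂z = 0,
    (∇ × F)_y = ∂F_x/∂z - ∂F_z/∂x = 0,
    (∇ × F)_z = ∂F_y/∂x - ∂F_x/∂y = 36.

On z = 3, (curl F)_z = 36.

Convert to polar (x = r cos θ, y = r sin θ, dA = r dr dθ); the integrand becomes 36, so

    ∬_D (curl F)_z dA = ∫_0^{2π} ∫_0^{1} (36) · r dr dθ.

Inner (r from 0 to 1): 18.
Outer (θ from 0 to 2π): 36π.

Therefore ∮_C F · dr = 36π.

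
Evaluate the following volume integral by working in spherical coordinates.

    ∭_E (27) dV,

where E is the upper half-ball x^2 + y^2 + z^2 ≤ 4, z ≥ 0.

In spherical coordinates, x = ρ sin(φ) cos(θ), y = ρ sin(φ) sin(θ), z = ρ cos(φ), and dV = ρ^2 sin(φ) dρ dφ dθ.

The integrand becomes 27, so

    ∭_E (27) dV = ∫_{0}^{2π} ∫_{0}^{π/2} ∫_{0}^{2} (27) · ρ^2 sin(φ) dρ dφ dθ.

Inner (ρ): 72sin(φ).
Middle (φ): 72.
Outer (θ): 144π.

Therefore the triple integral equals 144π.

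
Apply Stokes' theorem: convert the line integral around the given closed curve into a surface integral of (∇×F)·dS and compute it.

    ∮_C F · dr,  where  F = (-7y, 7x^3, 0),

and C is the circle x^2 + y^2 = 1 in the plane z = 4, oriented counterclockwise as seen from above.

Let S be the flat disk x^2 + y^2 ≤ 1 in the plane z = 4, with upward unit normal n̂ = ẑ. By Stokes' theorem,

    ∮_C F · dr = ∬_S (∇ × F) · n̂ dS = ∬_D (curl F)_z dA,

where D is the disk x^2 + y^2 ≤ 1.

Compute the curl of F = (-7y, 7x^3, 0):
    (∇ × F)_x = ∂F_z/∂y - ∂F_y/∂z = 0,
    (∇ × F)_y = ∂F_x/∂z - ∂F_z/∂x = 0,
    (∇ × F)_z = ∂F_y/∂x - ∂F_x/∂y = 21x^2 + 7.

On z = 4, (curl F)_z = 21x^2 + 7.

Convert to polar (x = r cos θ, y = r sin θ, dA = r dr dθ); the integrand becomes 21r^2cos(θ)^2 + 7, so

    ∬_D (curl F)_z dA = ∫_0^{2π} ∫_0^{1} (21r^2cos(θ)^2 + 7) · r dr dθ.

Inner (r from 0 to 1): 21cos(θ)^2/4 + 7/2.
Outer (θ from 0 to 2π): 49π/4.

Therefore ∮_C F · dr = 49π/4.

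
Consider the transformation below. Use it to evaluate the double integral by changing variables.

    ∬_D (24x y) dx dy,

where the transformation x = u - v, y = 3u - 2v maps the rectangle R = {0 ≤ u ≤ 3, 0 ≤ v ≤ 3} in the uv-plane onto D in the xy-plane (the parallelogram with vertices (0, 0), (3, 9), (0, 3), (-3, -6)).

Compute the Jacobian determinant of (x, y) with respect to (u, v):

    ∂(x,y)/∂(u,v) = | 1  -1 | = (1)(-2) - (-1)(3) = 1.
                   | 3  -2 |

Its absolute value is |J| = 1 (the area scaling factor).

Substituting x = u - v, y = 3u - 2v into the integrand,

    24x y → 72u^2 - 120u v + 48v^2,

so the integral becomes

    ∬_R (72u^2 - 120u v + 48v^2) · |J| du dv = ∫_0^3 ∫_0^3 (72u^2 - 120u v + 48v^2) dv du.

Inner (v): 216u^2 - 540u + 432.
Outer (u): 810.

Therefore ∬_D (24x y) dx dy = 810.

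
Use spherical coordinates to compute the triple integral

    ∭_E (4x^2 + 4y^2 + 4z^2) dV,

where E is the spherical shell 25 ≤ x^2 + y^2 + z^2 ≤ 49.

In spherical coordinates, x = ρ sin(φ) cos(θ), y = ρ sin(φ) sin(θ), z = ρ cos(φ), and dV = ρ^2 sin(φ) dρ dφ dθ.

The integrand becomes 4ρ^2, so

    ∭_E (4x^2 + 4y^2 + 4z^2) dV = ∫_{0}^{2π} ∫_{0}^{π} ∫_{5}^{7} (4ρ^2) · ρ^2 sin(φ) dρ dφ dθ.

Inner (ρ): 54728sin(φ)/5.
Middle (φ): 109456/5.
Outer (θ): 218912π/5.

Therefore the triple integral equals 218912π/5.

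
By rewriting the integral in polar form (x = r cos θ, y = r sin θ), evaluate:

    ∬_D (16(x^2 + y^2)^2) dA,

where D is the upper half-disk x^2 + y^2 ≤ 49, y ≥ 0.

The region D is 0 ≤ r ≤ 7, 0 ≤ θ ≤ π in polar coordinates, where x = r cos(θ), y = r sin(θ), and dA = r dr dθ.

Under the substitution, the integrand becomes 16r^4, so

    ∬_D (16(x^2 + y^2)^2) dA = ∫_{0}^{π} ∫_{0}^{7} (16r^4) · r dr dθ.

Inner integral (in r): ∫_{0}^{7} (16r^4) · r dr = 941192/3.

Outer integral (in θ): ∫_{0}^{π} (941192/3) dθ = 941192π/3.

Therefore ∬_D (16(x^2 + y^2)^2) dA = 941192π/3.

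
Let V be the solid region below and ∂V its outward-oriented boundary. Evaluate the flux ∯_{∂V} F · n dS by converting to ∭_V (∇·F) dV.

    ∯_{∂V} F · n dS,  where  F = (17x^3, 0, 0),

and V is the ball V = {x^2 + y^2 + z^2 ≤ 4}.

By the divergence theorem,

    ∯_{∂V} F · n dS = ∭_V (∇ · F) dV.

Compute the divergence:
    ∇ · F = ∂F_x/∂x + ∂F_y/∂y + ∂F_z/∂z = 51x^2 + 0 + 0 = 51x^2.

In spherical coordinates, x = ρ sin(φ) cos(θ), y = ρ sin(φ) sin(θ), z = ρ cos(φ), dV = ρ^2 sin(φ) dρ dφ dθ, with 0 ≤ ρ ≤ 2, 0 ≤ φ ≤ π, 0 ≤ θ ≤ 2π.

The integrand, after substitution and multiplying by the volume element, becomes (51ρ^2sin(φ)^2cos(θ)^2) · ρ^2 sin(φ), so

    ∭_V (∇·F) dV = ∫_0^{2π} ∫_0^{π} ∫_0^{2} (51ρ^2sin(φ)^2cos(θ)^2) · ρ^2 sin(φ) dρ dφ dθ.

Inner (ρ from 0 to 2): 1632sin(φ)^3cos(θ)^2/5.
Middle (φ from 0 to π): 2176cos(θ)^2/5.
Outer (θ from 0 to 2π): 2176π/5.

Therefore ∯_{∂V} F · n dS = 2176π/5.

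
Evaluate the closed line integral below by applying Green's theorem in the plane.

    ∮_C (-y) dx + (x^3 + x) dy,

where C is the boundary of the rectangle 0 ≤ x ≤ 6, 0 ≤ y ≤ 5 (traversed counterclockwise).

Green's theorem converts the closed line integral into a double integral over the enclosed region D:

    ∮_C P dx + Q dy = ∬_D (∂Q/∂x - ∂P/∂y) dA.

Here P = -y, Q = x^3 + x, so

    ∂Q/∂x = 3x^2 + 1,    ∂P/∂y = -1,
    ∂Q/∂x - ∂P/∂y = 3x^2 + 2.

D is the region 0 ≤ x ≤ 6, 0 ≤ y ≤ 5. Evaluating the double integral:

    ∬_D (3x^2 + 2) dA = ∫_0^{6} ∫_0^{5} (3x^2 + 2) dy dx.

Inner (y from 0 to 5): 15x^2 + 10.
Outer (x from 0 to 6): 1140.

Therefore ∮_C P dx + Q dy = 1140.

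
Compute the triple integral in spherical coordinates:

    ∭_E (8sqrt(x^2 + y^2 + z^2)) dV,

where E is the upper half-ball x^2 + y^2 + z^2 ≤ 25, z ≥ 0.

In spherical coordinates, x = ρ sin(φ) cos(θ), y = ρ sin(φ) sin(θ), z = ρ cos(φ), and dV = ρ^2 sin(φ) dρ dφ dθ.

The integrand becomes 8ρ, so

    ∭_E (8sqrt(x^2 + y^2 + z^2)) dV = ∫_{0}^{2π} ∫_{0}^{π/2} ∫_{0}^{5} (8ρ) · ρ^2 sin(φ) dρ dφ dθ.

Inner (ρ): 1250sin(φ).
Middle (φ): 1250.
Outer (θ): 2500π.

Therefore the triple integral equals 2500π.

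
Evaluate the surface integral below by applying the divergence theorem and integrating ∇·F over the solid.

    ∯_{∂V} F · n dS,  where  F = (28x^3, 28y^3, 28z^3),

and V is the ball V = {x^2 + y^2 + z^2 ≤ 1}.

By the divergence theorem,

    ∯_{∂V} F · n dS = ∭_V (∇ · F) dV.

Compute the divergence:
    ∇ · F = ∂F_x/∂x + ∂F_y/∂y + ∂F_z/∂z = 84x^2 + 84y^2 + 84z^2.

In spherical coordinates, x = ρ sin(φ) cos(θ), y = ρ sin(φ) sin(θ), z = ρ cos(φ), dV = ρ^2 sin(φ) dρ dφ dθ, with 0 ≤ ρ ≤ 1, 0 ≤ φ ≤ π, 0 ≤ θ ≤ 2π.

The integrand, after substitution and multiplying by the volume element, becomes (84ρ^2) · ρ^2 sin(φ), so

    ∭_V (∇·F) dV = ∫_0^{2π} ∫_0^{π} ∫_0^{1} (84ρ^2) · ρ^2 sin(φ) dρ dφ dθ.

Inner (ρ from 0 to 1): 84sin(φ)/5.
Middle (φ from 0 to π): 168/5.
Outer (θ from 0 to 2π): 336π/5.

Therefore ∯_{∂V} F · n dS = 336π/5.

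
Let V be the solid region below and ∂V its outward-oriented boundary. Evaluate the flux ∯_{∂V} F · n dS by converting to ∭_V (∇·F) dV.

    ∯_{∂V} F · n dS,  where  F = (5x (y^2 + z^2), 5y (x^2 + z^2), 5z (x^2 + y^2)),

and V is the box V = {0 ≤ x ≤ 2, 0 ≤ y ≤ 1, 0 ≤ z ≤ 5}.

By the divergence theorem,

    ∯_{∂V} F · n dS = ∭_V (∇ · F) dV.

Compute the divergence:
    ∇ · F = ∂F_x/∂x + ∂F_y/∂y + ∂F_z/∂z = 5y^2 + 5z^2 + 5x^2 + 5z^2 + 5x^2 + 5y^2 = 10x^2 + 10y^2 + 10z^2.

V is a rectangular box, so dV = dx dy dz with 0 ≤ x ≤ 2, 0 ≤ y ≤ 1, 0 ≤ z ≤ 5.

Integrate (10x^2 + 10y^2 + 10z^2) over V as an iterated integral:

    ∭_V (∇·F) dV = ∫_0^{2} ∫_0^{1} ∫_0^{5} (10x^2 + 10y^2 + 10z^2) dz dy dx.

Inner (z from 0 to 5): 50x^2 + 50y^2 + 1250/3.
Middle (y from 0 to 1): 50x^2 + 1300/3.
Outer (x from 0 to 2): 1000.

Therefore ∯_{∂V} F · n dS = 1000.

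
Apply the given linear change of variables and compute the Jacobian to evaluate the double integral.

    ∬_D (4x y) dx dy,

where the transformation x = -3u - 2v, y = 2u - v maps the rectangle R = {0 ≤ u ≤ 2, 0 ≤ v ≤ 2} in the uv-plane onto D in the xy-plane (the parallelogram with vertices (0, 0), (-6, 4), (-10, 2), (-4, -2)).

Compute the Jacobian determinant of (x, y) with respect to (u, v):

    ∂(x,y)/∂(u,v) = | -3  -2 | = (-3)(-1) - (-2)(2) = 7.
                   | 2  -1 |

Its absolute value is |J| = 7 (the area scaling factor).

Substituting x = -3u - 2v, y = 2u - v into the integrand,

    4x y → -24u^2 - 4u v + 8v^2,

so the integral becomes

    ∬_R (-24u^2 - 4u v + 8v^2) · |J| du dv = ∫_0^2 ∫_0^2 (-168u^2 - 28u v + 56v^2) dv du.

Inner (v): -336u^2 - 56u + 448/3.
Outer (u): -2128/3.

Therefore ∬_D (4x y) dx dy = -2128/3.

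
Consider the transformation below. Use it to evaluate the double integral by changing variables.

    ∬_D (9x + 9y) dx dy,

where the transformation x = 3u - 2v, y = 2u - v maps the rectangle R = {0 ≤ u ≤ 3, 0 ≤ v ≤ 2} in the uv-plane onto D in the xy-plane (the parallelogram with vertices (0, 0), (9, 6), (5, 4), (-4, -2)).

Compute the Jacobian determinant of (x, y) with respect to (u, v):

    ∂(x,y)/∂(u,v) = | 3  -2 | = (3)(-1) - (-2)(2) = 1.
                   | 2  -1 |

Its absolute value is |J| = 1 (the area scaling factor).

Substituting x = 3u - 2v, y = 2u - v into the integrand,

    9x + 9y → 45u - 27v,

so the integral becomes

    ∬_R (45u - 27v) · |J| du dv = ∫_0^3 ∫_0^2 (45u - 27v) dv du.

Inner (v): 90u - 54.
Outer (u): 243.

Therefore ∬_D (9x + 9y) dx dy = 243.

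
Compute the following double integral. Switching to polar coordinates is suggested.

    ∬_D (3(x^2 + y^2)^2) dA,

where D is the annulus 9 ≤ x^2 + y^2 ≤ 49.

The region D is 3 ≤ r ≤ 7, 0 ≤ θ ≤ 2π in polar coordinates, where x = r cos(θ), y = r sin(θ), and dA = r dr dθ.

Under the substitution, the integrand becomes 3r^4, so

    ∬_D (3(x^2 + y^2)^2) dA = ∫_{0}^{2π} ∫_{3}^{7} (3r^4) · r dr dθ.

Inner integral (in r): ∫_{3}^{7} (3r^4) · r dr = 58460.

Outer integral (in θ): ∫_{0}^{2π} (58460) dθ = 116920π.

Therefore ∬_D (3(x^2 + y^2)^2) dA = 116920π.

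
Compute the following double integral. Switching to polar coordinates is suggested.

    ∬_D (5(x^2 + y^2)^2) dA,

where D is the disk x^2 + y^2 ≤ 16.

The region D is 0 ≤ r ≤ 4, 0 ≤ θ ≤ 2π in polar coordinates, where x = r cos(θ), y = r sin(θ), and dA = r dr dθ.

Under the substitution, the integrand becomes 5r^4, so

    ∬_D (5(x^2 + y^2)^2) dA = ∫_{0}^{2π} ∫_{0}^{4} (5r^4) · r dr dθ.

Inner integral (in r): ∫_{0}^{4} (5r^4) · r dr = 10240/3.

Outer integral (in θ): ∫_{0}^{2π} (10240/3) dθ = 20480π/3.

Therefore ∬_D (5(x^2 + y^2)^2) dA = 20480π/3.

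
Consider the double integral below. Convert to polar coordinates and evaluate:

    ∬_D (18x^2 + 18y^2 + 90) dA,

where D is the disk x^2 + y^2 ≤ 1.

The region D is 0 ≤ r ≤ 1, 0 ≤ θ ≤ 2π in polar coordinates, where x = r cos(θ), y = r sin(θ), and dA = r dr dθ.

Under the substitution, the integrand becomes 18r^2 + 90, so

    ∬_D (18x^2 + 18y^2 + 90) dA = ∫_{0}^{2π} ∫_{0}^{1} (18r^2 + 90) · r dr dθ.

Inner integral (in r): ∫_{0}^{1} (18r^2 + 90) · r dr = 99/2.

Outer integral (in θ): ∫_{0}^{2π} (99/2) dθ = 99π.

Therefore ∬_D (18x^2 + 18y^2 + 90) dA = 99π.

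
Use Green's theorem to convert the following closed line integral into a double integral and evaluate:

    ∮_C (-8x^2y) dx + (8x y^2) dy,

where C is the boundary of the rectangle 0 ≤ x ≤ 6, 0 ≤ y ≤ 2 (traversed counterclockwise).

Green's theorem converts the closed line integral into a double integral over the enclosed region D:

    ∮_C P dx + Q dy = ∬_D (∂Q/∂x - ∂P/∂y) dA.

Here P = -8x^2y, Q = 8x y^2, so

    ∂Q/∂x = 8y^2,    ∂P/∂y = -8x^2,
    ∂Q/∂x - ∂P/∂y = 8x^2 + 8y^2.

D is the region 0 ≤ x ≤ 6, 0 ≤ y ≤ 2. Evaluating the double integral:

    ∬_D (8x^2 + 8y^2) dA = ∫_0^{6} ∫_0^{2} (8x^2 + 8y^2) dy dx.

Inner (y from 0 to 2): 16x^2 + 64/3.
Outer (x from 0 to 6): 1280.

Therefore ∮_C P dx + Q dy = 1280.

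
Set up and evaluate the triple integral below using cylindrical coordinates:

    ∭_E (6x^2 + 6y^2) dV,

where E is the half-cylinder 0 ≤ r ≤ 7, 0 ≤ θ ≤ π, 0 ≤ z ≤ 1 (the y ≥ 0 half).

In cylindrical coordinates, x = r cos(θ), y = r sin(θ), z = z, and dV = r dr dθ dz.

The integrand becomes 6r^2, so

    ∭_E (6x^2 + 6y^2) dV = ∫_{0}^{π} ∫_{0}^{7} ∫_{0}^{1} (6r^2) · r dz dr dθ.

Inner (z): 6r^3.
Middle (r from 0 to 7): 7203/2.
Outer (θ): 7203π/2.

Therefore the triple integral equals 7203π/2.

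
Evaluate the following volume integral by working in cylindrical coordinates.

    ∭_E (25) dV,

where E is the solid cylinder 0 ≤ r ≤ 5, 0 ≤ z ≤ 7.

In cylindrical coordinates, x = r cos(θ), y = r sin(θ), z = z, and dV = r dr dθ dz.

The integrand becomes 25, so

    ∭_E (25) dV = ∫_{0}^{2π} ∫_{0}^{5} ∫_{0}^{7} (25) · r dz dr dθ.

Inner (z): 175r.
Middle (r from 0 to 5): 4375/2.
Outer (θ): 4375π.

Therefore the triple integral equals 4375π.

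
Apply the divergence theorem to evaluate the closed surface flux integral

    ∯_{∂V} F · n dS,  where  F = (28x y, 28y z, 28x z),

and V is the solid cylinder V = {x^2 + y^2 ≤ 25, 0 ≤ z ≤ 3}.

By the divergence theorem,

    ∯_{∂V} F · n dS = ∭_V (∇ · F) dV.

Compute the divergence:
    ∇ · F = ∂F_x/∂x + ∂F_y/∂y + ∂F_z/∂z = 28y + 28z + 28x = 28x + 28y + 28z.

In cylindrical coordinates, x = r cos(θ), y = r sin(θ), z = z, dV = r dr dθ dz, with 0 ≤ r ≤ 5, 0 ≤ θ ≤ 2π, 0 ≤ z ≤ 3.

The integrand, after substitution and multiplying by the volume element, becomes (28sqrt(2)r sin(θ + π/4) + 28z) · r, so

    ∭_V (∇·F) dV = ∫_0^{2π} ∫_0^{5} ∫_0^{3} (28sqrt(2)r sin(θ + π/4) + 28z) · r dz dr dθ.

Inner (z from 0 to 3): 42r (2sqrt(2)r sin(θ + π/4) + 3).
Middle (r from 0 to 5): 3500sqrt(2)sin(θ + π/4) + 1575.
Outer (θ from 0 to 2π): 3150π.

Therefore ∯_{∂V} F · n dS = 3150π.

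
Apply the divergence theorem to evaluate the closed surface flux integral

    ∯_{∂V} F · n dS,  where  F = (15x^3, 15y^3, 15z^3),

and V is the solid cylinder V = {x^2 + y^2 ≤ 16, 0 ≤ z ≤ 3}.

By the divergence theorem,

    ∯_{∂V} F · n dS = ∭_V (∇ · F) dV.

Compute the divergence:
    ∇ · F = ∂F_x/∂x + ∂F_y/∂y + ∂F_z/∂z = 45x^2 + 45y^2 + 45z^2.

In cylindrical coordinates, x = r cos(θ), y = r sin(θ), z = z, dV = r dr dθ dz, with 0 ≤ r ≤ 4, 0 ≤ θ ≤ 2π, 0 ≤ z ≤ 3.

The integrand, after substitution and multiplying by the volume element, becomes (45r^2 + 45z^2) · r, so

    ∭_V (∇·F) dV = ∫_0^{2π} ∫_0^{4} ∫_0^{3} (45r^2 + 45z^2) · r dz dr dθ.

Inner (z from 0 to 3): 135r (r^2 + 3).
Middle (r from 0 to 4): 11880.
Outer (θ from 0 to 2π): 23760π.

Therefore ∯_{∂V} F · n dS = 23760π.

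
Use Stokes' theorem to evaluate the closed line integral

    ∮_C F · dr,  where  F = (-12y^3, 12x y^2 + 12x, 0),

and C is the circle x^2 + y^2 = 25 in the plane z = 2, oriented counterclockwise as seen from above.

Let S be the flat disk x^2 + y^2 ≤ 25 in the plane z = 2, with upward unit normal n̂ = ẑ. By Stokes' theorem,

    ∮_C F · dr = ∬_S (∇ × F) · n̂ dS = ∬_D (curl F)_z dA,

where D is the disk x^2 + y^2 ≤ 25.

Compute the curl of F = (-12y^3, 12x y^2 + 12x, 0):
    (∇ × F)_x = ∂F_z/∂y - ∂F_y/∂z = 0,
    (∇ × F)_y = ∂F_x/∂z - ∂F_z/∂x = 0,
    (∇ × F)_z = ∂F_y/∂x - ∂F_x/∂y = 48y^2 + 12.

On z = 2, (curl F)_z = 48y^2 + 12.

Convert to polar (x = r cos θ, y = r sin θ, dA = r dr dθ); the integrand becomes 48r^2sin(θ)^2 + 12, so

    ∬_D (curl F)_z dA = ∫_0^{2π} ∫_0^{5} (48r^2sin(θ)^2 + 12) · r dr dθ.

Inner (r from 0 to 5): 7500sin(θ)^2 + 150.
Outer (θ from 0 to 2π): 7800π.

Therefore ∮_C F · dr = 7800π.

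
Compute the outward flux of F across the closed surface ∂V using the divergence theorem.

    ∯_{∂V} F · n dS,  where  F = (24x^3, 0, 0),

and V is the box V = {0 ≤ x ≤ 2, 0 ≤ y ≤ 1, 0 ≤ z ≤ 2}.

By the divergence theorem,

    ∯_{∂V} F · n dS = ∭_V (∇ · F) dV.

Compute the divergence:
    ∇ · F = ∂F_x/∂x + ∂F_y/∂y + ∂F_z/∂z = 72x^2 + 0 + 0 = 72x^2.

V is a rectangular box, so dV = dx dy dz with 0 ≤ x ≤ 2, 0 ≤ y ≤ 1, 0 ≤ z ≤ 2.

Integrate (72x^2) over V as an iterated integral:

    ∭_V (∇·F) dV = ∫_0^{2} ∫_0^{1} ∫_0^{2} (72x^2) dz dy dx.

Inner (z from 0 to 2): 144x^2.
Middle (y from 0 to 1): 144x^2.
Outer (x from 0 to 2): 384.

Therefore ∯_{∂V} F · n dS = 384.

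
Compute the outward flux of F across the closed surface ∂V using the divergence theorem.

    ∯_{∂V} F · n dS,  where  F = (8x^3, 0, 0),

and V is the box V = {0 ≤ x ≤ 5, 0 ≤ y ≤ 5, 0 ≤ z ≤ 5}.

By the divergence theorem,

    ∯_{∂V} F · n dS = ∭_V (∇ · F) dV.

Compute the divergence:
    ∇ · F = ∂F_x/∂x + ∂F_y/∂y + ∂F_z/∂z = 24x^2 + 0 + 0 = 24x^2.

V is a rectangular box, so dV = dx dy dz with 0 ≤ x ≤ 5, 0 ≤ y ≤ 5, 0 ≤ z ≤ 5.

Integrate (24x^2) over V as an iterated integral:

    ∭_V (∇·F) dV = ∫_0^{5} ∫_0^{5} ∫_0^{5} (24x^2) dz dy dx.

Inner (z from 0 to 5): 120x^2.
Middle (y from 0 to 5): 600x^2.
Outer (x from 0 to 5): 25000.

Therefore ∯_{∂V} F · n dS = 25000.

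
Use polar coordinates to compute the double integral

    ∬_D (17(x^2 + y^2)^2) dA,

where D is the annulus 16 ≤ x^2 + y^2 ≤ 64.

The region D is 4 ≤ r ≤ 8, 0 ≤ θ ≤ 2π in polar coordinates, where x = r cos(θ), y = r sin(θ), and dA = r dr dθ.

Under the substitution, the integrand becomes 17r^4, so

    ∬_D (17(x^2 + y^2)^2) dA = ∫_{0}^{2π} ∫_{4}^{8} (17r^4) · r dr dθ.

Inner integral (in r): ∫_{4}^{8} (17r^4) · r dr = 731136.

Outer integral (in θ): ∫_{0}^{2π} (731136) dθ = 1462272π.

Therefore ∬_D (17(x^2 + y^2)^2) dA = 1462272π.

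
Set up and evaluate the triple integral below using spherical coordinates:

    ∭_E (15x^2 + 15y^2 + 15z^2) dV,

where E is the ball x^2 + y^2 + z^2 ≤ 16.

In spherical coordinates, x = ρ sin(φ) cos(θ), y = ρ sin(φ) sin(θ), z = ρ cos(φ), and dV = ρ^2 sin(φ) dρ dφ dθ.

The integrand becomes 15ρ^2, so

    ∭_E (15x^2 + 15y^2 + 15z^2) dV = ∫_{0}^{2π} ∫_{0}^{π} ∫_{0}^{4} (15ρ^2) · ρ^2 sin(φ) dρ dφ dθ.

Inner (ρ): 3072sin(φ).
Middle (φ): 6144.
Outer (θ): 12288π.

Therefore the triple integral equals 12288π.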